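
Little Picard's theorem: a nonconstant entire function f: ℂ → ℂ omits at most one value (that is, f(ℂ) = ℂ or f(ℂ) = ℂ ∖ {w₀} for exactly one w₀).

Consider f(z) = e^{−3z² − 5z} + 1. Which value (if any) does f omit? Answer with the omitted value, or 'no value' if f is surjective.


Little Picard bounds the complement of f(ℂ) to at most one point.
The exponent g(z) = −3z² − 5z is a nonconstant polynomial, hence surjective onto ℂ. So e^{g(z)} takes every value in {e^w : w ∈ ℂ} = ℂ ∖ {0}. Adding 1 shifts the range to ℂ ∖ {1}. f omits exactly 1.

Omitted value: 1.


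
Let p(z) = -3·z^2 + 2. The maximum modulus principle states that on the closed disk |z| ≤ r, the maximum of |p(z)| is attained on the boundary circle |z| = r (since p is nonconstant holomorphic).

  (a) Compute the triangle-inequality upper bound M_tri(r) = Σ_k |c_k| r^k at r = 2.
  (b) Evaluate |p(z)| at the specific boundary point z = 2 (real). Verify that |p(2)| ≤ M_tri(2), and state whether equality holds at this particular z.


Coefficients: c_0 = 2, c_1 = 0, c_2 = -3. Radius r = 2.
Part (a). Triangle bound: M_tri(r) = Σ_k |c_k| r^k
  = |2|·2^0 + |0|·2^1 + |-3|·2^2
  = 2 + 0 + 12 = 14.
This bounds M(r) := max_{|z|=r} |p(z)| from above; equality holds iff all terms c_k z^k can be made to align in phase at a single z on |z|=r.
Part (b). At z = 2 (real, on the circle |z| = r):
  p(2) = (2)·2^0 + (0)·2^1 + (-3)·2^2 = -10.
  |p(2)| = 10.
Check: |p(2)| = 10 ≤ 14 = M_tri(2). ✓ Equality does not hold at z = 2 (the coefficients have mixed signs, so the terms do not all align in phase there).

M_tri(2) = 14; |p(2)| = 10; equality at z=2: no.


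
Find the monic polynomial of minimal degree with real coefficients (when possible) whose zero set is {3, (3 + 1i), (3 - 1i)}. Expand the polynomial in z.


The polynomial is p(z) = ∏_{α ∈ S} (z − α), where S = {3, (3 + 1i), (3 - 1i)}.
Expanding the product yields: p(z) = z^3 -9·z^2 + 28·z -30.
Note conjugate pairs combine to real quadratics: (z − (3+1i))(z − (3−1i)) = z² − 6z + 10.
The resulting polynomial has degree 3 and real coefficients as required.

p(z) = z^3 -9·z^2 + 28·z -30.


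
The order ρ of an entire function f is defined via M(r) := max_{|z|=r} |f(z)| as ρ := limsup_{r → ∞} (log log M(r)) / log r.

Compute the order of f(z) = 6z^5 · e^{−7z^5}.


M(r) = max_{|z|=r} |6|·|z|^5·|e^{−7z^5}| = 6·r^5 · e^{7r^5} (the factors attain their maxima compatibly on |z|=r). Then log M(r) = log 6 + 5·log r + 7r^5, dominated by the last term, so log log M(r) ~ 5·log r. The polynomial factor 6z^5 contributes only a log r term and does not affect the order. ρ = 5.
Therefore ρ = 5.

Order ρ = 5.


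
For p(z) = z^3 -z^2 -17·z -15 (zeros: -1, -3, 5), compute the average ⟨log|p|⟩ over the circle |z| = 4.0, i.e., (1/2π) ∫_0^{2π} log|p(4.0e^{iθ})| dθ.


Zeros: -3, -1, 5; r = 4.0.
Inside |z| < r: -3, -1. Outside (|z| ≥ r): 5.
p(0) = -15, so log|p(0)| = log(15) = 2.7081.
Apply Jensen: I(r) = log|p(0)| + Σ_k log(r/|z_k|), summed over zeros inside |z| < r.
  log(r/|z_k|) for z_k = -1: log(4.0/1) = 1.3863
  log(r/|z_k|) for z_k = -3: log(4.0/3) = 0.2877
  Outside zeros (5) contribute nothing to the Jensen sum.
Sum over inside zeros: 1.6740.
I(r) = log|p(0)| + (inside sum) = 2.7081 + 1.6740 = 4.3820.
Note: since some zeros are outside |z| ≤ r, the simplified n·log(r) form does NOT apply — only the inside zeros contribute.

I(r) ≈ 4.3820.


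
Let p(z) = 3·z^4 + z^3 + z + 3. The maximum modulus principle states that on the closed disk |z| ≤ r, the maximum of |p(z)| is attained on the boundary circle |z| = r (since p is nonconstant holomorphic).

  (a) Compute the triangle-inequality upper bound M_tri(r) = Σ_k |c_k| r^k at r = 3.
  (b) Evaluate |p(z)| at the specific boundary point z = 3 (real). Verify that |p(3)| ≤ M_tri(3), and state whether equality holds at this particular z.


Coefficients: c_0 = 3, c_1 = 1, c_2 = 0, c_3 = 1, c_4 = 3. Radius r = 3.
Part (a). Triangle bound: M_tri(r) = Σ_k |c_k| r^k
  = |3|·3^0 + |1|·3^1 + |0|·3^2 + |1|·3^3 + |3|·3^4
  = 3 + 3 + 0 + 27 + 243 = 276.
This bounds M(r) := max_{|z|=r} |p(z)| from above; equality holds iff all terms c_k z^k can be made to align in phase at a single z on |z|=r.
Part (b). At z = 3 (real, on the circle |z| = r):
  p(3) = (3)·3^0 + (1)·3^1 + (0)·3^2 + (1)·3^3 + (3)·3^4 = 276.
  |p(3)| = 276.
Since all nonzero coefficients share the same sign, |p(3)| = 276 = M_tri(3); the triangle bound is attained at z = 3, so in fact M(r) = 276.

M_tri(3) = 276; |p(3)| = 276; equality at z=3: yes.


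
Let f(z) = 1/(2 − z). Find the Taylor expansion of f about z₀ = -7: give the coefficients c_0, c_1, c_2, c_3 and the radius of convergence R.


Let w = z − z₀, so z = z₀ + w.
Then 2 − z = 2 − (z₀ + w) = (2 − z₀) − w = 9 − w.
f(z) = 1/(9 − w) = (1/(9)) · 1/(1 − w/(9)) = Σ_{n≥0} w^n / (9)^(n+1).
So c_n = 1/(9)^(n+1):
  c_0 = 1/(9)^1 = 1/9.
  c_1 = 1/(9)^2 = 1/81.
  c_2 = 1/(9)^3 = 1/729.
  c_3 = 1/(9)^4 = 1/6561.
The series is valid for |w/d| < 1, i.e. |z − z₀| < |d|.
Radius of convergence: R = |2 − z₀| = |9| = 9 (distance from z₀ to the singularity z = 2).

c_0 = 1/9, c_1 = 1/81, c_2 = 1/729, c_3 = 1/6561; R = 9.


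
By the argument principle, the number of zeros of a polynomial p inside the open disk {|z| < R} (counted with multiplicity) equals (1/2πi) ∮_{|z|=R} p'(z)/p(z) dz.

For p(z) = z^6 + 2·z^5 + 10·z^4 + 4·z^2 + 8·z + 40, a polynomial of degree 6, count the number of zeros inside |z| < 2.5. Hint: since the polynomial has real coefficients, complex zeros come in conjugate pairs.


The zeros of p are: (1 + 1i), (1 - 1i), (-1 + 1i), (-1 - 1i), (-1 + 3i), (-1 - 3i).
Their magnitudes are: 1.414, 1.414, 1.414, 1.414, 3.162, 3.162.
Zeros with |z| < R = 2.5: (1 + 1i), (1 - 1i), (-1 + 1i), (-1 - 1i).
Count = 4.
By the argument principle, (1/2πi) ∮_{|z|=R} p'(z)/p(z) dz equals exactly this count.

Number of zeros inside |z| < 2.5: 4.


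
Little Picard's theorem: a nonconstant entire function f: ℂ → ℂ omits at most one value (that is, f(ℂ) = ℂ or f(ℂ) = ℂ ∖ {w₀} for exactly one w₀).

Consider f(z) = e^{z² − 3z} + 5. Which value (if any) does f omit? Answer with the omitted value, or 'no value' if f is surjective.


Little Picard bounds the complement of f(ℂ) to at most one point.
The exponent g(z) = z² − 3z is a nonconstant polynomial, hence surjective onto ℂ. So e^{g(z)} takes every value in {e^w : w ∈ ℂ} = ℂ ∖ {0}. Adding 5 shifts the range to ℂ ∖ {5}. f omits exactly 5.

Omitted value: 5.


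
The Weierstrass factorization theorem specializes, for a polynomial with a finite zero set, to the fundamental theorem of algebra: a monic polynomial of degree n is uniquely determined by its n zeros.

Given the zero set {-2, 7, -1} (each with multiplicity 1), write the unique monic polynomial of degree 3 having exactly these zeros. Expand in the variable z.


The polynomial is p(z) = ∏_{α ∈ S} (z − α), where S = {-2, 7, -1}.
Expanding the product yields: p(z) = z^3 -4·z^2 -19·z -14.
The resulting polynomial has degree 3 and real coefficients as required.

p(z) = z^3 -4·z^2 -19·z -14.


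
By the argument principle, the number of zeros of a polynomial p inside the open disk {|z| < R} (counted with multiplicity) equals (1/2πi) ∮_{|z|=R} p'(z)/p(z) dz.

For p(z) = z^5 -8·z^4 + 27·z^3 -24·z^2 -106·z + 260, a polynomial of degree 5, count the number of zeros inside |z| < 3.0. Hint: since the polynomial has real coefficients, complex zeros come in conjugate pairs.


The zeros of p are: (3 + 1i), (3 - 1i), (2 + 3i), (2 - 3i), -2.
Their magnitudes are: 3.162, 3.162, 3.606, 3.606, 2.
Zeros with |z| < R = 3.0: -2.
Count = 1.
By the argument principle, (1/2πi) ∮_{|z|=R} p'(z)/p(z) dz equals exactly this count.

Number of zeros inside |z| < 3.0: 1.


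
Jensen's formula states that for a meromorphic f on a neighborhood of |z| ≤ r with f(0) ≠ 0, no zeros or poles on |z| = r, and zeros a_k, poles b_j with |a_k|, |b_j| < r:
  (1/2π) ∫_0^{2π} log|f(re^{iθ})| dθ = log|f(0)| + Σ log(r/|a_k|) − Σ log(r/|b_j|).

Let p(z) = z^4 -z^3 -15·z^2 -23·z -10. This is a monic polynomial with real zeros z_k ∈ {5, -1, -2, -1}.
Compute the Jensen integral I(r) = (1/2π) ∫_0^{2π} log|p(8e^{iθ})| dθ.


Zeros: -2, -1, -1, 5; r = 8.
Inside |z| < r: -2, -1, -1, 5. Outside (|z| ≥ r): ∅.
p(0) = -10, so log|p(0)| = log(10) = 2.3026.
Apply Jensen: I(r) = log|p(0)| + Σ_k log(r/|z_k|), summed over zeros inside |z| < r.
  log(r/|z_k|) for z_k = 5: log(8/5) = 0.4700
  log(r/|z_k|) for z_k = -1: log(8/1) = 2.0794
  log(r/|z_k|) for z_k = -2: log(8/2) = 1.3863
  log(r/|z_k|) for z_k = -1: log(8/1) = 2.0794
Sum over inside zeros: 6.0152.
I(r) = log|p(0)| + (inside sum) = 2.3026 + 6.0152 = 8.3178.
Closed form (all zeros inside, monic): I(r) = n·log(r) = 4·log(8) = 8.3178. ✓

I(r) ≈ 8.3178.


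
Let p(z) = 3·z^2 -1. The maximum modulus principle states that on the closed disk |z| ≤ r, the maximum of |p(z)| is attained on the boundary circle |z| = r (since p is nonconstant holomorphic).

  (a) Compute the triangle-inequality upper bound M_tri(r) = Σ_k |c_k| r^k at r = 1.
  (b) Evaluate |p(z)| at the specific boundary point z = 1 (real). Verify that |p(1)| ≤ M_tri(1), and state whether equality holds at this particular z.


Coefficients: c_0 = -1, c_1 = 0, c_2 = 3. Radius r = 1.
Part (a). Triangle bound: M_tri(r) = Σ_k |c_k| r^k
  = |-1|·1^0 + |0|·1^1 + |3|·1^2
  = 1 + 0 + 3 = 4.
This bounds M(r) := max_{|z|=r} |p(z)| from above; equality holds iff all terms c_k z^k can be made to align in phase at a single z on |z|=r.
Part (b). At z = 1 (real, on the circle |z| = r):
  p(1) = (-1)·1^0 + (0)·1^1 + (3)·1^2 = 2.
  |p(1)| = 2.
Check: |p(1)| = 2 ≤ 4 = M_tri(1). ✓ Equality does not hold at z = 1 (the coefficients have mixed signs, so the terms do not all align in phase there).

M_tri(1) = 4; |p(1)| = 2; equality at z=1: no.


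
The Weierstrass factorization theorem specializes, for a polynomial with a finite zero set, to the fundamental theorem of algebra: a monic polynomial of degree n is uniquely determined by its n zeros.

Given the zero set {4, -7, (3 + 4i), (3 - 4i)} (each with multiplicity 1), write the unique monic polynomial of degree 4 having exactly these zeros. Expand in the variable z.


The polynomial is p(z) = ∏_{α ∈ S} (z − α), where S = {4, -7, (3 + 4i), (3 - 4i)}.
Expanding the product yields: p(z) = z^4 -3·z^3 -21·z^2 + 243·z -700.
Note conjugate pairs combine to real quadratics: (z − (3+4i))(z − (3−4i)) = z² − 6z + 25.
The resulting polynomial has degree 4 and real coefficients as required.

p(z) = z^4 -3·z^3 -21·z^2 + 243·z -700.


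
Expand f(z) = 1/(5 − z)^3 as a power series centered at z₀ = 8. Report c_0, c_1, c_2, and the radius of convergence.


Let w = z − z₀, so z = z₀ + w.
Then 5 − z = 5 − (z₀ + w) = (5 − z₀) − w = -3 − w.
f(z) = 1/(-3 − w)^3 = (1/(-3)^3) · (1 − w/(-3))^{−3}.
By the binomial series (1−u)^{−3} = Σ_{n≥0} C(n+2, 2) u^n for |u|<1, with u = w/(-3):
  c_n = C(n+2, 2) / (-3)^(n+3).
  c_0 = 1/(-3)^3 = -1/27.
  c_1 = 3/(-3)^4 = 1/27.
  c_2 = 6/(-3)^5 = -2/81.
The series is valid for |w/d| < 1, i.e. |z − z₀| < |d|.
Radius of convergence: R = |5 − z₀| = |-3| = 3 (distance from z₀ to the singularity z = 5).

c_0 = -1/27, c_1 = 1/27, c_2 = -2/81; R = 3.


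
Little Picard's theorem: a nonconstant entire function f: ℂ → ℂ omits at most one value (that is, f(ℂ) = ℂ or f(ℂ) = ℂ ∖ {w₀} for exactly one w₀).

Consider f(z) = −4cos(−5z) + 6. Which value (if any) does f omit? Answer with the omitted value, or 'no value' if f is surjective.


Little Picard bounds the complement of f(ℂ) to at most one point.
cos is entire and surjective onto ℂ: for every w ∈ ℂ, cos(ζ) = w has a solution ζ ∈ ℂ (e.g., via the complex inverse arccos). With ζ = −5z this gives z = ζ/(-5). Then -4·cos(−5z) takes every value in -4·ℂ = ℂ, and adding 6 is a bijection of ℂ. So f is surjective and omits no value. (Note: only on the real line is cos bounded by [−1, 1].)

Omitted value: no value.


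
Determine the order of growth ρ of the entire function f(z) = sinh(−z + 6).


sinh(w) is a linear combination of e^{iw} and e^{−iw} (or e^w, e^{−w} in the hyperbolic case), so |sinh(w)| ≤ e^{|w|}. With w = −z + 6, |w| ≤ 1|z| + 6 = 1r + 6 on |z| = r, giving M(r) ≤ e^{1r + 6}, so ρ ≤ 1. On a suitable ray (z = it for sin/cos; z = t for sinh/cosh, t real → ∞), |sinh(−z + 6)| grows like e^{1|t|}/2, so ρ ≥ 1. Hence ρ = 1.
Therefore ρ = 1.

Order ρ = 1.


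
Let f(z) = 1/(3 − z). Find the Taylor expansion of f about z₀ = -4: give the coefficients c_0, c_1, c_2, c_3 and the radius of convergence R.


Let w = z − z₀, so z = z₀ + w.
Then 3 − z = 3 − (z₀ + w) = (3 − z₀) − w = 7 − w.
f(z) = 1/(7 − w) = (1/(7)) · 1/(1 − w/(7)) = Σ_{n≥0} w^n / (7)^(n+1).
So c_n = 1/(7)^(n+1):
  c_0 = 1/(7)^1 = 1/7.
  c_1 = 1/(7)^2 = 1/49.
  c_2 = 1/(7)^3 = 1/343.
  c_3 = 1/(7)^4 = 1/2401.
The series is valid for |w/d| < 1, i.e. |z − z₀| < |d|.
Radius of convergence: R = |3 − z₀| = |7| = 7 (distance from z₀ to the singularity z = 3).

c_0 = 1/7, c_1 = 1/49, c_2 = 1/343, c_3 = 1/2401; R = 7.


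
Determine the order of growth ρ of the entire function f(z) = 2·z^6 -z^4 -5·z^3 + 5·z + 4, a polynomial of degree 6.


|f(z)| ≤ Σ|c_k|·r^k = O(r^6) as r → ∞. Polynomial growth is O(e^{r^ε}) for every ε > 0 (since r^6/e^{r^ε} → 0), so ρ ≤ ε for all ε > 0, i.e. ρ = 0. Every nonconstant polynomial has order 0.
Therefore ρ = 0.

Order ρ = 0.


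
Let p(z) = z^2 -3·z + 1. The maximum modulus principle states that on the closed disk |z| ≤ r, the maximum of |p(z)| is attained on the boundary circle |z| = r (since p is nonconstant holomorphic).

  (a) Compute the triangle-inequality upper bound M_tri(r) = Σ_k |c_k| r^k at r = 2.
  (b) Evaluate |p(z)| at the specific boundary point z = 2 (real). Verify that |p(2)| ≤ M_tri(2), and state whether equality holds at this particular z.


Coefficients: c_0 = 1, c_1 = -3, c_2 = 1. Radius r = 2.
Part (a). Triangle bound: M_tri(r) = Σ_k |c_k| r^k
  = |1|·2^0 + |-3|·2^1 + |1|·2^2
  = 1 + 6 + 4 = 11.
This bounds M(r) := max_{|z|=r} |p(z)| from above; equality holds iff all terms c_k z^k can be made to align in phase at a single z on |z|=r.
Part (b). At z = 2 (real, on the circle |z| = r):
  p(2) = (1)·2^0 + (-3)·2^1 + (1)·2^2 = -1.
  |p(2)| = 1.
Check: |p(2)| = 1 ≤ 11 = M_tri(2). ✓ Equality does not hold at z = 2 (the coefficients have mixed signs, so the terms do not all align in phase there).

M_tri(2) = 11; |p(2)| = 1; equality at z=2: no.


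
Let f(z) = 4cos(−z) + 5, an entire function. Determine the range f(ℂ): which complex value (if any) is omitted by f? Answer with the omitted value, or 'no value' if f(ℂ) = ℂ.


Little Picard bounds the complement of f(ℂ) to at most one point.
cos is entire and surjective onto ℂ: for every w ∈ ℂ, cos(ζ) = w has a solution ζ ∈ ℂ (e.g., via the complex inverse arccos). With ζ = −z this gives z = ζ/(-1). Then 4·cos(−z) takes every value in 4·ℂ = ℂ, and adding 5 is a bijection of ℂ. So f is surjective and omits no value. (Note: only on the real line is cos bounded by [−1, 1].)

Omitted value: no value.


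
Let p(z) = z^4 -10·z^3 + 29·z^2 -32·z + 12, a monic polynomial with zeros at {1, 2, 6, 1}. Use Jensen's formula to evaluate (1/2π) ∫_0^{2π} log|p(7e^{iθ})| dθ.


Zeros: 1, 1, 2, 6; r = 7.
Inside |z| < r: 1, 1, 2, 6. Outside (|z| ≥ r): ∅.
p(0) = 12, so log|p(0)| = log(12) = 2.4849.
Apply Jensen: I(r) = log|p(0)| + Σ_k log(r/|z_k|), summed over zeros inside |z| < r.
  log(r/|z_k|) for z_k = 1: log(7/1) = 1.9459
  log(r/|z_k|) for z_k = 2: log(7/2) = 1.2528
  log(r/|z_k|) for z_k = 6: log(7/6) = 0.1542
  log(r/|z_k|) for z_k = 1: log(7/1) = 1.9459
Sum over inside zeros: 5.2987.
I(r) = log|p(0)| + (inside sum) = 2.4849 + 5.2987 = 7.7836.
Closed form (all zeros inside, monic): I(r) = n·log(r) = 4·log(7) = 7.7836. ✓

I(r) ≈ 7.7836.


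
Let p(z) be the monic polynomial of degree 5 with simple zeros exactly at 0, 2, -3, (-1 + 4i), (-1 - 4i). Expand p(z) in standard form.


The polynomial is p(z) = ∏_{α ∈ S} (z − α), where S = {0, 2, -3, (-1 + 4i), (-1 - 4i)}.
Expanding the product yields: p(z) = z^5 + 3·z^4 + 13·z^3 + 5·z^2 -102·z.
Note conjugate pairs combine to real quadratics: (z − (-1+4i))(z − (-1−4i)) = z² + 2z + 17.
The resulting polynomial has degree 5 and real coefficients as required.

p(z) = z^5 + 3·z^4 + 13·z^3 + 5·z^2 -102·z.


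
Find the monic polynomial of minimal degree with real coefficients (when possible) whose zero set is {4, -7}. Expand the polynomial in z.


The polynomial is p(z) = ∏_{α ∈ S} (z − α), where S = {4, -7}.
Expanding the product yields: p(z) = z^2 + 3·z -28.
The resulting polynomial has degree 2 and real coefficients as required.

p(z) = z^2 + 3·z -28.


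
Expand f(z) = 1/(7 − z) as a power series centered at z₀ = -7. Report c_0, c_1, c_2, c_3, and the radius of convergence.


Let w = z − z₀, so z = z₀ + w.
Then 7 − z = 7 − (z₀ + w) = (7 − z₀) − w = 14 − w.
f(z) = 1/(14 − w) = (1/(14)) · 1/(1 − w/(14)) = Σ_{n≥0} w^n / (14)^(n+1).
So c_n = 1/(14)^(n+1):
  c_0 = 1/(14)^1 = 1/14.
  c_1 = 1/(14)^2 = 1/196.
  c_2 = 1/(14)^3 = 1/2744.
  c_3 = 1/(14)^4 = 1/38416.
The series is valid for |w/d| < 1, i.e. |z − z₀| < |d|.
Radius of convergence: R = |7 − z₀| = |14| = 14 (distance from z₀ to the singularity z = 7).

c_0 = 1/14, c_1 = 1/196, c_2 = 1/2744, c_3 = 1/38416; R = 14.


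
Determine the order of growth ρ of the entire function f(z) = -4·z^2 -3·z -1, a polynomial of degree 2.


|f(z)| ≤ Σ|c_k|·r^k = O(r^2) as r → ∞. Polynomial growth is O(e^{r^ε}) for every ε > 0 (since r^2/e^{r^ε} → 0), so ρ ≤ ε for all ε > 0, i.e. ρ = 0. Every nonconstant polynomial has order 0.
Therefore ρ = 0.

Order ρ = 0.


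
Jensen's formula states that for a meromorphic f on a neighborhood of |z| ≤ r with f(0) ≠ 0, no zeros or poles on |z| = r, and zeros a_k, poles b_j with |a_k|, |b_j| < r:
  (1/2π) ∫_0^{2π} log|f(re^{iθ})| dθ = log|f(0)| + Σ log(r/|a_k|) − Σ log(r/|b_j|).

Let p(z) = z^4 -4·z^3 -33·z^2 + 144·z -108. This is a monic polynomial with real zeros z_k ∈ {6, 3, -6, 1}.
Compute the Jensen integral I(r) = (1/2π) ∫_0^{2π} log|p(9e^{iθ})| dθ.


Zeros: -6, 1, 3, 6; r = 9.
Inside |z| < r: -6, 1, 3, 6. Outside (|z| ≥ r): ∅.
p(0) = -108, so log|p(0)| = log(108) = 4.6821.
Apply Jensen: I(r) = log|p(0)| + Σ_k log(r/|z_k|), summed over zeros inside |z| < r.
  log(r/|z_k|) for z_k = 6: log(9/6) = 0.4055
  log(r/|z_k|) for z_k = 3: log(9/3) = 1.0986
  log(r/|z_k|) for z_k = -6: log(9/6) = 0.4055
  log(r/|z_k|) for z_k = 1: log(9/1) = 2.1972
Sum over inside zeros: 4.1068.
I(r) = log|p(0)| + (inside sum) = 4.6821 + 4.1068 = 8.7889.
Closed form (all zeros inside, monic): I(r) = n·log(r) = 4·log(9) = 8.7889. ✓

I(r) ≈ 8.7889.


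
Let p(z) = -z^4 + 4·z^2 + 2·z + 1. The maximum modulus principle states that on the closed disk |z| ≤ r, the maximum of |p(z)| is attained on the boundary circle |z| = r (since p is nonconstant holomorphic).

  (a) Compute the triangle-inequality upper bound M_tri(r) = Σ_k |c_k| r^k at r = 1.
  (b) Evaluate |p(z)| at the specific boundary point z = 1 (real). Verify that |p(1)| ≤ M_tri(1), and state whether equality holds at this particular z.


Coefficients: c_0 = 1, c_1 = 2, c_2 = 4, c_3 = 0, c_4 = -1. Radius r = 1.
Part (a). Triangle bound: M_tri(r) = Σ_k |c_k| r^k
  = |1|·1^0 + |2|·1^1 + |4|·1^2 + |0|·1^3 + |-1|·1^4
  = 1 + 2 + 4 + 0 + 1 = 8.
This bounds M(r) := max_{|z|=r} |p(z)| from above; equality holds iff all terms c_k z^k can be made to align in phase at a single z on |z|=r.
Part (b). At z = 1 (real, on the circle |z| = r):
  p(1) = (1)·1^0 + (2)·1^1 + (4)·1^2 + (0)·1^3 + (-1)·1^4 = 6.
  |p(1)| = 6.
Check: |p(1)| = 6 ≤ 8 = M_tri(1). ✓ Equality does not hold at z = 1 (the coefficients have mixed signs, so the terms do not all align in phase there).

M_tri(1) = 8; |p(1)| = 6; equality at z=1: no.


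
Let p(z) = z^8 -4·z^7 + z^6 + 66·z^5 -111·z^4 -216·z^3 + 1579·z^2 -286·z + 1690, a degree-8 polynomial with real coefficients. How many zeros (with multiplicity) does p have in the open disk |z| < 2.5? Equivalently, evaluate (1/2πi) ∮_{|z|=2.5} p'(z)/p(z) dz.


The zeros of p are: (2 + 3i), (2 - 3i), (-3 + 1i), (-3 - 1i), (0 + 1i), (0 - 1i), (3 + 2i), (3 - 2i).
Their magnitudes are: 3.606, 3.606, 3.162, 3.162, 1, 1, 3.606, 3.606.
Zeros with |z| < R = 2.5: (0 + 1i), (0 - 1i).
Count = 2.
By the argument principle, (1/2πi) ∮_{|z|=R} p'(z)/p(z) dz equals exactly this count.

Number of zeros inside |z| < 2.5: 2.


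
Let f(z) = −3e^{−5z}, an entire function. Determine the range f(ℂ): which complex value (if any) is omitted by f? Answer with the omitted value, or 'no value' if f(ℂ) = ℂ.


Little Picard bounds the complement of f(ℂ) to at most one point.
e^{−5z} is never zero on ℂ, so -3·e^{−5z} takes every value in ℂ ∖ {0}. Adding 0 shifts the range to ℂ ∖ {0}. Thus f omits exactly the value 0.

Omitted value: 0.


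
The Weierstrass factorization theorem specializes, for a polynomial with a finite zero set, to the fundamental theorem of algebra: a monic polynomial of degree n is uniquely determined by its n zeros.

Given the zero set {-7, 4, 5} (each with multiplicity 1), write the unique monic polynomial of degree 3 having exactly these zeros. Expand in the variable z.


The polynomial is p(z) = ∏_{α ∈ S} (z − α), where S = {-7, 4, 5}.
Expanding the product yields: p(z) = z^3 -2·z^2 -43·z + 140.
The resulting polynomial has degree 3 and real coefficients as required.

p(z) = z^3 -2·z^2 -43·z + 140.


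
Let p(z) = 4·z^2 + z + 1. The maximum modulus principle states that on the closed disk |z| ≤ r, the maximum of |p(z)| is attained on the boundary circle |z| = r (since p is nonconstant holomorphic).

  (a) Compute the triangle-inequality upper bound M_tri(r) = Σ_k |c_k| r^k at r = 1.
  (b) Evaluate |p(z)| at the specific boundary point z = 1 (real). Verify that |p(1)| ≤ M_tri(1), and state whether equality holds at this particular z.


Coefficients: c_0 = 1, c_1 = 1, c_2 = 4. Radius r = 1.
Part (a). Triangle bound: M_tri(r) = Σ_k |c_k| r^k
  = |1|·1^0 + |1|·1^1 + |4|·1^2
  = 1 + 1 + 4 = 6.
This bounds M(r) := max_{|z|=r} |p(z)| from above; equality holds iff all terms c_k z^k can be made to align in phase at a single z on |z|=r.
Part (b). At z = 1 (real, on the circle |z| = r):
  p(1) = (1)·1^0 + (1)·1^1 + (4)·1^2 = 6.
  |p(1)| = 6.
Since all nonzero coefficients share the same sign, |p(1)| = 6 = M_tri(1); the triangle bound is attained at z = 1, so in fact M(r) = 6.

M_tri(1) = 6; |p(1)| = 6; equality at z=1: yes.


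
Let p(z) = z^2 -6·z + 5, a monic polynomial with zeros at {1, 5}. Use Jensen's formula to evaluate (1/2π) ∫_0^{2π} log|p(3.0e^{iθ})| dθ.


Zeros: 1, 5; r = 3.0.
Inside |z| < r: 1. Outside (|z| ≥ r): 5.
p(0) = 5, so log|p(0)| = log(5) = 1.6094.
Apply Jensen: I(r) = log|p(0)| + Σ_k log(r/|z_k|), summed over zeros inside |z| < r.
  log(r/|z_k|) for z_k = 1: log(3.0/1) = 1.0986
  Outside zeros (5) contribute nothing to the Jensen sum.
Sum over inside zeros: 1.0986.
I(r) = log|p(0)| + (inside sum) = 1.6094 + 1.0986 = 2.7081.
Note: since some zeros are outside |z| ≤ r, the simplified n·log(r) form does NOT apply — only the inside zeros contribute.

I(r) ≈ 2.7081.


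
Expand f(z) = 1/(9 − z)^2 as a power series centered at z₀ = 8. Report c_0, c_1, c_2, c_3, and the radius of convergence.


Let w = z − z₀, so z = z₀ + w.
Then 9 − z = 9 − (z₀ + w) = (9 − z₀) − w = 1 − w.
f(z) = 1/(1 − w)^2 = (1/(1)^2) · (1 − w/(1))^{−2}.
By the binomial series (1−u)^{−2} = Σ_{n≥0} C(n+1, 1) u^n for |u|<1, with u = w/(1):
  c_n = C(n+1, 1) / (1)^(n+2).
  c_0 = 1/(1)^2 = 1.
  c_1 = 2/(1)^3 = 2.
  c_2 = 3/(1)^4 = 3.
  c_3 = 4/(1)^5 = 4.
The series is valid for |w/d| < 1, i.e. |z − z₀| < |d|.
Radius of convergence: R = |9 − z₀| = |1| = 1 (distance from z₀ to the singularity z = 9).

c_0 = 1, c_1 = 2, c_2 = 3, c_3 = 4; R = 1.


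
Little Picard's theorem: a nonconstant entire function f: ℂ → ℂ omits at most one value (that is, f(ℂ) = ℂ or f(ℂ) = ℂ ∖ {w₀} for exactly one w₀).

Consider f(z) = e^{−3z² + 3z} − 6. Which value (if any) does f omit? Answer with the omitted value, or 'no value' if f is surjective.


Little Picard bounds the complement of f(ℂ) to at most one point.
The exponent g(z) = −3z² + 3z is a nonconstant polynomial, hence surjective onto ℂ. So e^{g(z)} takes every value in {e^w : w ∈ ℂ} = ℂ ∖ {0}. Adding -6 shifts the range to ℂ ∖ {-6}. f omits exactly -6.

Omitted value: -6.


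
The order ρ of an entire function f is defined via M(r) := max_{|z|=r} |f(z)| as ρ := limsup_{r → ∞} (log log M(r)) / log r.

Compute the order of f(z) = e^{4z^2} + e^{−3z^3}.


Each summand is entire of order 2 and 3 respectively (as in the single-exponential case). The order of a sum is at most the max of the orders, so ρ ≤ 3. For the lower bound: on |z|=r choose arg z so that -3z^3 is real positive; then |e^{-3z^3}| = e^{3r^3} while |e^{4z^2}| ≤ e^{4r^2} = o(e^{3r^3}). So |f| ≥ e^{3r^3}(1 − o(1)) and ρ ≥ 3. Hence ρ = max(2, 3) = 3.
Therefore ρ = 3.

Order ρ = 3.


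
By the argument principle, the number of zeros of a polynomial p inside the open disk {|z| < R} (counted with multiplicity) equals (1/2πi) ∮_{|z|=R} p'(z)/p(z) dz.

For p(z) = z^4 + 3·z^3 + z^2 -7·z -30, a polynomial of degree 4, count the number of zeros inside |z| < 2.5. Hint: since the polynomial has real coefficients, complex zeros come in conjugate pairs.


The zeros of p are: -3, 2, (-1 + 2i), (-1 - 2i).
Their magnitudes are: 3, 2, 2.236, 2.236.
Zeros with |z| < R = 2.5: 2, (-1 + 2i), (-1 - 2i).
Count = 3.
By the argument principle, (1/2πi) ∮_{|z|=R} p'(z)/p(z) dz equals exactly this count.

Number of zeros inside |z| < 2.5: 3.


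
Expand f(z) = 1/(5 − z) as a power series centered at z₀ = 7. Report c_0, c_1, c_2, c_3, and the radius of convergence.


Let w = z − z₀, so z = z₀ + w.
Then 5 − z = 5 − (z₀ + w) = (5 − z₀) − w = -2 − w.
f(z) = 1/(-2 − w) = (1/(-2)) · 1/(1 − w/(-2)) = Σ_{n≥0} w^n / (-2)^(n+1).
So c_n = 1/(-2)^(n+1):
  c_0 = 1/(-2)^1 = -1/2.
  c_1 = 1/(-2)^2 = 1/4.
  c_2 = 1/(-2)^3 = -1/8.
  c_3 = 1/(-2)^4 = 1/16.
The series is valid for |w/d| < 1, i.e. |z − z₀| < |d|.
Radius of convergence: R = |5 − z₀| = |-2| = 2 (distance from z₀ to the singularity z = 5).

c_0 = -1/2, c_1 = 1/4, c_2 = -1/8, c_3 = 1/16; R = 2.


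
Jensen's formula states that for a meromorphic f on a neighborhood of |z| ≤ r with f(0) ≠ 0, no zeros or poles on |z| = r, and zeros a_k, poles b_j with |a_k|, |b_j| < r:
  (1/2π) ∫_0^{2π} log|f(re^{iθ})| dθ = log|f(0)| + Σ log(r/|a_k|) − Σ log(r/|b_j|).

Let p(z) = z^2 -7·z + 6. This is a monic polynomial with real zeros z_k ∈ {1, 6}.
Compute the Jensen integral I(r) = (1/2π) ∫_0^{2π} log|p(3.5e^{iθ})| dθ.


Zeros: 1, 6; r = 3.5.
Inside |z| < r: 1. Outside (|z| ≥ r): 6.
p(0) = 6, so log|p(0)| = log(6) = 1.7918.
Apply Jensen: I(r) = log|p(0)| + Σ_k log(r/|z_k|), summed over zeros inside |z| < r.
  log(r/|z_k|) for z_k = 1: log(3.5/1) = 1.2528
  Outside zeros (6) contribute nothing to the Jensen sum.
Sum over inside zeros: 1.2528.
I(r) = log|p(0)| + (inside sum) = 1.7918 + 1.2528 = 3.0445.
Note: since some zeros are outside |z| ≤ r, the simplified n·log(r) form does NOT apply — only the inside zeros contribute.

I(r) ≈ 3.0445.


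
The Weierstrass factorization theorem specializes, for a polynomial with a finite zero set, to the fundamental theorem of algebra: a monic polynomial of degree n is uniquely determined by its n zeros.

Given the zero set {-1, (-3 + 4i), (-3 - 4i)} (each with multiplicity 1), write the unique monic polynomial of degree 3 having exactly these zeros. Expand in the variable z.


The polynomial is p(z) = ∏_{α ∈ S} (z − α), where S = {-1, (-3 + 4i), (-3 - 4i)}.
Expanding the product yields: p(z) = z^3 + 7·z^2 + 31·z + 25.
Note conjugate pairs combine to real quadratics: (z − (-3+4i))(z − (-3−4i)) = z² + 6z + 25.
The resulting polynomial has degree 3 and real coefficients as required.

p(z) = z^3 + 7·z^2 + 31·z + 25.


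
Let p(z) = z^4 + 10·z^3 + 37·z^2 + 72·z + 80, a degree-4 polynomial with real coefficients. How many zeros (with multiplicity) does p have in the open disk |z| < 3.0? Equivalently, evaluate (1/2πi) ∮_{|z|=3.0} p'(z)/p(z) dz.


The zeros of p are: -4, (-1 + 2i), (-1 - 2i), -4.
Their magnitudes are: 4, 2.236, 2.236, 4.
Zeros with |z| < R = 3.0: (-1 + 2i), (-1 - 2i).
Count = 2.
By the argument principle, (1/2πi) ∮_{|z|=R} p'(z)/p(z) dz equals exactly this count.

Number of zeros inside |z| < 3.0: 2.


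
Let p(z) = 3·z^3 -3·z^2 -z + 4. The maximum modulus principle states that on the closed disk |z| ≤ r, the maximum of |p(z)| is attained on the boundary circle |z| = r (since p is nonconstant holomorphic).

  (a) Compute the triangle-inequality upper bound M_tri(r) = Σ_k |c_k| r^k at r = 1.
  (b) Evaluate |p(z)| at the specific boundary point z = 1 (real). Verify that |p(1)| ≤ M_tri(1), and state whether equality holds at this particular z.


Coefficients: c_0 = 4, c_1 = -1, c_2 = -3, c_3 = 3. Radius r = 1.
Part (a). Triangle bound: M_tri(r) = Σ_k |c_k| r^k
  = |4|·1^0 + |-1|·1^1 + |-3|·1^2 + |3|·1^3
  = 4 + 1 + 3 + 3 = 11.
This bounds M(r) := max_{|z|=r} |p(z)| from above; equality holds iff all terms c_k z^k can be made to align in phase at a single z on |z|=r.
Part (b). At z = 1 (real, on the circle |z| = r):
  p(1) = (4)·1^0 + (-1)·1^1 + (-3)·1^2 + (3)·1^3 = 3.
  |p(1)| = 3.
Check: |p(1)| = 3 ≤ 11 = M_tri(1). ✓ Equality does not hold at z = 1 (the coefficients have mixed signs, so the terms do not all align in phase there).

M_tri(1) = 11; |p(1)| = 3; equality at z=1: no.


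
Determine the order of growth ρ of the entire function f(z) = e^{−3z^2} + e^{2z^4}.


Each summand is entire of order 2 and 4 respectively (as in the single-exponential case). The order of a sum is at most the max of the orders, so ρ ≤ 4. For the lower bound: on |z|=r choose arg z so that 2z^4 is real positive; then |e^{2z^4}| = e^{2r^4} while |e^{-3z^2}| ≤ e^{3r^2} = o(e^{2r^4}). So |f| ≥ e^{2r^4}(1 − o(1)) and ρ ≥ 4. Hence ρ = max(2, 4) = 4.
Therefore ρ = 4.

Order ρ = 4.


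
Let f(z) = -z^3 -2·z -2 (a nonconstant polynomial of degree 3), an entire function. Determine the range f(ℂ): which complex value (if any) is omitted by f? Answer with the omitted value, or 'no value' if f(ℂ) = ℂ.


Little Picard bounds the complement of f(ℂ) to at most one point.
For every w ∈ ℂ, the equation p(z) − w = 0 is a nonconstant polynomial in z and hence has at least one root by the fundamental theorem of algebra. So p is surjective onto ℂ, omitting no value.

Omitted value: no value.


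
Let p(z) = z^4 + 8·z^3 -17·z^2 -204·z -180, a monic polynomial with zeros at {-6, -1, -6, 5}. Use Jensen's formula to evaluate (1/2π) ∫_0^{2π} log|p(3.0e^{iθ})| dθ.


Zeros: -6, -6, -1, 5; r = 3.0.
Inside |z| < r: -1. Outside (|z| ≥ r): -6, -6, 5.
p(0) = -180, so log|p(0)| = log(180) = 5.1930.
Apply Jensen: I(r) = log|p(0)| + Σ_k log(r/|z_k|), summed over zeros inside |z| < r.
  log(r/|z_k|) for z_k = -1: log(3.0/1) = 1.0986
  Outside zeros (-6, -6, 5) contribute nothing to the Jensen sum.
Sum over inside zeros: 1.0986.
I(r) = log|p(0)| + (inside sum) = 5.1930 + 1.0986 = 6.2916.
Note: since some zeros are outside |z| ≤ r, the simplified n·log(r) form does NOT apply — only the inside zeros contribute.

I(r) ≈ 6.2916.


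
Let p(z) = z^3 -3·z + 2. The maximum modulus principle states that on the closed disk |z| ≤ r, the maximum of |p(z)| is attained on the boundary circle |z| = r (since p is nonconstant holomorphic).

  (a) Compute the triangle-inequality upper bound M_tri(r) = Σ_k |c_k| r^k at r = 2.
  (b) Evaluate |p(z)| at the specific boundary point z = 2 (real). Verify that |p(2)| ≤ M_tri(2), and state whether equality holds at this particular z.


Coefficients: c_0 = 2, c_1 = -3, c_2 = 0, c_3 = 1. Radius r = 2.
Part (a). Triangle bound: M_tri(r) = Σ_k |c_k| r^k
  = |2|·2^0 + |-3|·2^1 + |0|·2^2 + |1|·2^3
  = 2 + 6 + 0 + 8 = 16.
This bounds M(r) := max_{|z|=r} |p(z)| from above; equality holds iff all terms c_k z^k can be made to align in phase at a single z on |z|=r.
Part (b). At z = 2 (real, on the circle |z| = r):
  p(2) = (2)·2^0 + (-3)·2^1 + (0)·2^2 + (1)·2^3 = 4.
  |p(2)| = 4.
Check: |p(2)| = 4 ≤ 16 = M_tri(2). ✓ Equality does not hold at z = 2 (the coefficients have mixed signs, so the terms do not all align in phase there).

M_tri(2) = 16; |p(2)| = 4; equality at z=2: no.


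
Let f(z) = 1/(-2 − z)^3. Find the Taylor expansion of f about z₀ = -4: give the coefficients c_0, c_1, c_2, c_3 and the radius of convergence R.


Let w = z − z₀, so z = z₀ + w.
Then -2 − z = -2 − (z₀ + w) = (-2 − z₀) − w = 2 − w.
f(z) = 1/(2 − w)^3 = (1/(2)^3) · (1 − w/(2))^{−3}.
By the binomial series (1−u)^{−3} = Σ_{n≥0} C(n+2, 2) u^n for |u|<1, with u = w/(2):
  c_n = C(n+2, 2) / (2)^(n+3).
  c_0 = 1/(2)^3 = 1/8.
  c_1 = 3/(2)^4 = 3/16.
  c_2 = 6/(2)^5 = 3/16.
  c_3 = 10/(2)^6 = 5/32.
The series is valid for |w/d| < 1, i.e. |z − z₀| < |d|.
Radius of convergence: R = |-2 − z₀| = |2| = 2 (distance from z₀ to the singularity z = -2).

c_0 = 1/8, c_1 = 3/16, c_2 = 3/16, c_3 = 5/32; R = 2.


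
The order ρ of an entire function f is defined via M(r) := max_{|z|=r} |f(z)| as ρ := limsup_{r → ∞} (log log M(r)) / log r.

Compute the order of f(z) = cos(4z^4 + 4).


Write cos(w) = (e^{iw} ± e^{−iw})/(2 or 2i), so |cos(w)| ≤ e^{|w|}. With w = 4z^4 + 4, |w| ≤ 4r^4 + 4 on |z|=r, giving M(r) ≤ e^{4r^4 + 4} and ρ ≤ 4. For the lower bound, choose z on |z|=r with 4z^4 purely imaginary of modulus 4r^4; then |cos(4z^4 + 4)| grows like e^{4r^4}/2, so ρ ≥ 4. Hence ρ = 4.
Therefore ρ = 4.

Order ρ = 4.


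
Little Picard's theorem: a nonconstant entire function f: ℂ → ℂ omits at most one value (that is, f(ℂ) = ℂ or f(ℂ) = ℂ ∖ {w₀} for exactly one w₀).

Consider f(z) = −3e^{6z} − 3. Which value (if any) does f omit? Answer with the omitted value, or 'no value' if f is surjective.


Little Picard bounds the complement of f(ℂ) to at most one point.
e^{6z} is never zero on ℂ, so -3·e^{6z} takes every value in ℂ ∖ {0}. Adding -3 shifts the range to ℂ ∖ {-3}. Thus f omits exactly the value -3.

Omitted value: -3.


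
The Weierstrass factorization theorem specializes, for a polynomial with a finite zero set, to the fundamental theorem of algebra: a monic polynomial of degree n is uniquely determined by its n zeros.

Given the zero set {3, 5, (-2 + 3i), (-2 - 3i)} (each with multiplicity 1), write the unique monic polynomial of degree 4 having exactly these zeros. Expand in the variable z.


The polynomial is p(z) = ∏_{α ∈ S} (z − α), where S = {3, 5, (-2 + 3i), (-2 - 3i)}.
Expanding the product yields: p(z) = z^4 -4·z^3 -4·z^2 -44·z + 195.
Note conjugate pairs combine to real quadratics: (z − (-2+3i))(z − (-2−3i)) = z² + 4z + 13.
The resulting polynomial has degree 4 and real coefficients as required.

p(z) = z^4 -4·z^3 -4·z^2 -44·z + 195.


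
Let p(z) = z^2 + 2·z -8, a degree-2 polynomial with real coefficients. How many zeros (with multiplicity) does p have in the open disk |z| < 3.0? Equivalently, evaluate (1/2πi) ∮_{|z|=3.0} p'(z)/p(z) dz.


The zeros of p are: -4, 2.
Their magnitudes are: 4, 2.
Zeros with |z| < R = 3.0: 2.
Count = 1.
By the argument principle, (1/2πi) ∮_{|z|=R} p'(z)/p(z) dz equals exactly this count.

Number of zeros inside |z| < 3.0: 1.


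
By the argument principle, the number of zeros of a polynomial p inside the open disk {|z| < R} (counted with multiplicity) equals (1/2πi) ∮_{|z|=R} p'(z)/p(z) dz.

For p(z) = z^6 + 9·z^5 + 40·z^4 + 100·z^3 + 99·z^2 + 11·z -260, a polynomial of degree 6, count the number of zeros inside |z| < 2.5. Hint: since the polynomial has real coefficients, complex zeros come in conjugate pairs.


The zeros of p are: (-2 + 3i), (-2 - 3i), (-1 + 2i), (-1 - 2i), 1, -4.
Their magnitudes are: 3.606, 3.606, 2.236, 2.236, 1, 4.
Zeros with |z| < R = 2.5: (-1 + 2i), (-1 - 2i), 1.
Count = 3.
By the argument principle, (1/2πi) ∮_{|z|=R} p'(z)/p(z) dz equals exactly this count.

Number of zeros inside |z| < 2.5: 3.


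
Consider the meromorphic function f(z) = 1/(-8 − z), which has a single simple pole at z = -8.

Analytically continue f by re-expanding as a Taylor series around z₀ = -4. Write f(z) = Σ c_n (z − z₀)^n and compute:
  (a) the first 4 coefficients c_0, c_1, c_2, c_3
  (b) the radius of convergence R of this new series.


Let w = z − z₀, so z = z₀ + w.
Then -8 − z = -8 − (z₀ + w) = (-8 − z₀) − w = -4 − w.
f(z) = 1/(-4 − w) = (1/(-4)) · 1/(1 − w/(-4)) = Σ_{n≥0} w^n / (-4)^(n+1).
So c_n = 1/(-4)^(n+1):
  c_0 = 1/(-4)^1 = -1/4.
  c_1 = 1/(-4)^2 = 1/16.
  c_2 = 1/(-4)^3 = -1/64.
  c_3 = 1/(-4)^4 = 1/256.
The series is valid for |w/d| < 1, i.e. |z − z₀| < |d|.
Radius of convergence: R = |-8 − z₀| = |-4| = 4 (distance from z₀ to the singularity z = -8).

c_0 = -1/4, c_1 = 1/16, c_2 = -1/64, c_3 = 1/256; R = 4.


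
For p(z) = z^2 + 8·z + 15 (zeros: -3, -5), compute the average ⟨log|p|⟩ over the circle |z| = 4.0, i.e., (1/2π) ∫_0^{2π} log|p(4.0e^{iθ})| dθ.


Zeros: -5, -3; r = 4.0.
Inside |z| < r: -3. Outside (|z| ≥ r): -5.
p(0) = 15, so log|p(0)| = log(15) = 2.7081.
Apply Jensen: I(r) = log|p(0)| + Σ_k log(r/|z_k|), summed over zeros inside |z| < r.
  log(r/|z_k|) for z_k = -3: log(4.0/3) = 0.2877
  Outside zeros (-5) contribute nothing to the Jensen sum.
Sum over inside zeros: 0.2877.
I(r) = log|p(0)| + (inside sum) = 2.7081 + 0.2877 = 2.9957.
Note: since some zeros are outside |z| ≤ r, the simplified n·log(r) form does NOT apply — only the inside zeros contribute.

I(r) ≈ 2.9957.


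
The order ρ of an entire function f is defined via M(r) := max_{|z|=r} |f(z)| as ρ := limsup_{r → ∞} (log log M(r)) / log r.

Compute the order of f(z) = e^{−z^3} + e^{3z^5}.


Each summand is entire of order 3 and 5 respectively (as in the single-exponential case). The order of a sum is at most the max of the orders, so ρ ≤ 5. For the lower bound: on |z|=r choose arg z so that 3z^5 is real positive; then |e^{3z^5}| = e^{3r^5} while |e^{-1z^3}| ≤ e^{1r^3} = o(e^{3r^5}). So |f| ≥ e^{3r^5}(1 − o(1)) and ρ ≥ 5. Hence ρ = max(3, 5) = 5.
Therefore ρ = 5.

Order ρ = 5.


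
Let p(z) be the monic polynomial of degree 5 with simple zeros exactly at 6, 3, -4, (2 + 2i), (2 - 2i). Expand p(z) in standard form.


The polynomial is p(z) = ∏_{α ∈ S} (z − α), where S = {6, 3, -4, (2 + 2i), (2 - 2i)}.
Expanding the product yields: p(z) = z^5 -9·z^4 + 10·z^3 + 104·z^2 -432·z + 576.
Note conjugate pairs combine to real quadratics: (z − (2+2i))(z − (2−2i)) = z² − 4z + 8.
The resulting polynomial has degree 5 and real coefficients as required.

p(z) = z^5 -9·z^4 + 10·z^3 + 104·z^2 -432·z + 576.


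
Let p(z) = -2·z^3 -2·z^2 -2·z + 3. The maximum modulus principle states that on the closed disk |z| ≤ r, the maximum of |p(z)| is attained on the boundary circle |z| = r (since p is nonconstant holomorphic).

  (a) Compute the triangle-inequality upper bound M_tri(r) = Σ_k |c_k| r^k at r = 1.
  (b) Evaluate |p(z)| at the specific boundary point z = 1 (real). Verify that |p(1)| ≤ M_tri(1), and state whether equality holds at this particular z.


Coefficients: c_0 = 3, c_1 = -2, c_2 = -2, c_3 = -2. Radius r = 1.
Part (a). Triangle bound: M_tri(r) = Σ_k |c_k| r^k
  = |3|·1^0 + |-2|·1^1 + |-2|·1^2 + |-2|·1^3
  = 3 + 2 + 2 + 2 = 9.
This bounds M(r) := max_{|z|=r} |p(z)| from above; equality holds iff all terms c_k z^k can be made to align in phase at a single z on |z|=r.
Part (b). At z = 1 (real, on the circle |z| = r):
  p(1) = (3)·1^0 + (-2)·1^1 + (-2)·1^2 + (-2)·1^3 = -3.
  |p(1)| = 3.
Check: |p(1)| = 3 ≤ 9 = M_tri(1). ✓ Equality does not hold at z = 1 (the coefficients have mixed signs, so the terms do not all align in phase there).

M_tri(1) = 9; |p(1)| = 3; equality at z=1: no.
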